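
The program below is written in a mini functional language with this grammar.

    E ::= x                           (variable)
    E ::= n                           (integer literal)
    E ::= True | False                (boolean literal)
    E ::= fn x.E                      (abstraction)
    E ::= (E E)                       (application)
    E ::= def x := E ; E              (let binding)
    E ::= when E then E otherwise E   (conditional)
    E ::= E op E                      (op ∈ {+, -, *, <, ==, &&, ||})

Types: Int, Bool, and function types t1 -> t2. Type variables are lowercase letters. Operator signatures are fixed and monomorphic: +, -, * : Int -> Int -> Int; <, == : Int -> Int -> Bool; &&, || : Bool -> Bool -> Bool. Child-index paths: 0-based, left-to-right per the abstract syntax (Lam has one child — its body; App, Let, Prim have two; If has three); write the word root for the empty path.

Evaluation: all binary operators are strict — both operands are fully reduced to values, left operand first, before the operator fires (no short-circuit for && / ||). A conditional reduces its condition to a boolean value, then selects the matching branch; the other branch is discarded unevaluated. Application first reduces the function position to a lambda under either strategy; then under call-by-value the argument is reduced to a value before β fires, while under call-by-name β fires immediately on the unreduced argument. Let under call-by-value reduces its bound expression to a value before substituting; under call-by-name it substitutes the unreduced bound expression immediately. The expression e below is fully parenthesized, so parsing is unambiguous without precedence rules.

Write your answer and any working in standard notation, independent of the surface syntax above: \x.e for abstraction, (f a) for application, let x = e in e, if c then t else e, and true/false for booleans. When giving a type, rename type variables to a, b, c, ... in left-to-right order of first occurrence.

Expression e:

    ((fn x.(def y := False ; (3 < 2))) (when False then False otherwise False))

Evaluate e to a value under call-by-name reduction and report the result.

Answer: false

Working:
step 0: ((\x.(let y = false in (3 < 2))) (if false then false else false))
step 1: [beta@root] (let y = false in (3 < 2))
step 2: [let@root] (3 < 2)
step 3: [delta@root] false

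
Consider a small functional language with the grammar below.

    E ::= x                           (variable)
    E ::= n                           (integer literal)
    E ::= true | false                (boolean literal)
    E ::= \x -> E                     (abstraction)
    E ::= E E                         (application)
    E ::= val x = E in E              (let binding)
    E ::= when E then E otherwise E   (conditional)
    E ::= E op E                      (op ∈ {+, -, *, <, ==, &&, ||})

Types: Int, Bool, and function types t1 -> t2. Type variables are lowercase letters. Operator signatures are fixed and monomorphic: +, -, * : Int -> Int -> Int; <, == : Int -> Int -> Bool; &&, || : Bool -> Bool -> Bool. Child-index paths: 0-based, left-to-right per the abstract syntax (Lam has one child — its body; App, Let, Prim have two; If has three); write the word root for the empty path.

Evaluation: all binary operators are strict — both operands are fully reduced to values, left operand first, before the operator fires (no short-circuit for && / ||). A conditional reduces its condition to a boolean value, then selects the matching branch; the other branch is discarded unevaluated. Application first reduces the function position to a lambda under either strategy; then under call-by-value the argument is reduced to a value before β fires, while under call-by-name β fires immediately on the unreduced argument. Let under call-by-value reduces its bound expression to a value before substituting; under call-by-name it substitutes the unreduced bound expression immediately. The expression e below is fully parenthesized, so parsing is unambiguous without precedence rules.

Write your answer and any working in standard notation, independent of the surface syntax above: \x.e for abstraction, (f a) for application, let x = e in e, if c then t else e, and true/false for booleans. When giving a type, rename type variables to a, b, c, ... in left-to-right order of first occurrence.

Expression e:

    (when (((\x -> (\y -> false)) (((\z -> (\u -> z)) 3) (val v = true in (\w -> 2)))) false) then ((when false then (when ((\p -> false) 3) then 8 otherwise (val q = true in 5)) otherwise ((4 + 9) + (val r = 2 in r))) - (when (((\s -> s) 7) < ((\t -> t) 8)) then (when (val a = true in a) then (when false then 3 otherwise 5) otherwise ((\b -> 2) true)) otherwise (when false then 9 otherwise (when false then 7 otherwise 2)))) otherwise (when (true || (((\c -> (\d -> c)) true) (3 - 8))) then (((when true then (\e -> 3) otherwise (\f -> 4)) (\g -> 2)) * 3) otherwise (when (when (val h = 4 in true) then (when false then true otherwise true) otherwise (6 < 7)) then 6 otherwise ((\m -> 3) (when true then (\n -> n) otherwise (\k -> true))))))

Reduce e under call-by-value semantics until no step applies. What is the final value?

Working:
step 0: (if (((\x.(\y.false)) (((\z.(\u.z)) 3) (let v = true in (\w.2)))) false) then ((if false then (if ((\p.false) 3) then 8 else (let q = true in 5)) else ((4 + 9) + (let r = 2 in r))) - (if (((\s.s) 7) < ((\t.t) 8)) then (if (let a = true in a) then (if false then 3 else 5) else ((\b.2) true)) else (if false then 9 else (if false then 7 else 2)))) else (if (true || (((\c.(\d.c)) true) (3 - 8))) then (((if true then (\e.3) else (\f.4)) (\g.2)) * 3) else (if (if (let h = 4 in true) then (if false then true else true) else (6 < 7)) then 6 else ((\m.3) (if true then (\n.n) else (\k.true))))))
step 1: [beta@0.0.1.0] (if (((\x.(\y.false)) ((\u.3) (let v = true in (\w.2)))) false) then ((if false then (if ((\p.false) 3) then 8 else (let q = true in 5)) else ((4 + 9) + (let r = 2 in r))) - (if (((\s.s) 7) < ((\t.t) 8)) then (if (let a = true in a) then (if false then 3 else 5) else ((\b.2) true)) else (if false then 9 else (if false then 7 else 2)))) else (if (true || (((\c.(\d.c)) true) (3 - 8))) then (((if true then (\e.3) else (\f.4)) (\g.2)) * 3) else (if (if (let h = 4 in true) then (if false then true else true) else (6 < 7)) then 6 else ((\m.3) (if true then (\n.n) else (\k.true))))))
step 2: [let@0.0.1.1] (if (((\x.(\y.false)) ((\u.3) (\w.2))) false) then ((if false then (if ((\p.false) 3) then 8 else (let q = true in 5)) else ((4 + 9) + (let r = 2 in r))) - (if (((\s.s) 7) < ((\t.t) 8)) then (if (let a = true in a) then (if false then 3 else 5) else ((\b.2) true)) else (if false then 9 else (if false then 7 else 2)))) else (if (true || (((\c.(\d.c)) true) (3 - 8))) then (((if true then (\e.3) else (\f.4)) (\g.2)) * 3) else (if (if (let h = 4 in true) then (if false then true else true) else (6 < 7)) then 6 else ((\m.3) (if true then (\n.n) else (\k.true))))))
step 3: [beta@0.0.1] (if (((\x.(\y.false)) 3) false) then ((if false then (if ((\p.false) 3) then 8 else (let q = true in 5)) else ((4 + 9) + (let r = 2 in r))) - (if (((\s.s) 7) < ((\t.t) 8)) then (if (let a = true in a) then (if false then 3 else 5) else ((\b.2) true)) else (if false then 9 else (if false then 7 else 2)))) else (if (true || (((\c.(\d.c)) true) (3 - 8))) then (((if true then (\e.3) else (\f.4)) (\g.2)) * 3) else (if (if (let h = 4 in true) then (if false then true else true) else (6 < 7)) then 6 else ((\m.3) (if true then (\n.n) else (\k.true))))))
step 4: [beta@0.0] (if ((\y.false) false) then ((if false then (if ((\p.false) 3) then 8 else (let q = true in 5)) else ((4 + 9) + (let r = 2 in r))) - (if (((\s.s) 7) < ((\t.t) 8)) then (if (let a = true in a) then (if false then 3 else 5) else ((\b.2) true)) else (if false then 9 else (if false then 7 else 2)))) else (if (true || (((\c.(\d.c)) true) (3 - 8))) then (((if true then (\e.3) else (\f.4)) (\g.2)) * 3) else (if (if (let h = 4 in true) then (if false then true else true) else (6 < 7)) then 6 else ((\m.3) (if true then (\n.n) else (\k.true))))))
step 5: [beta@0] (if false then ((if false then (if ((\p.false) 3) then 8 else (let q = true in 5)) else ((4 + 9) + (let r = 2 in r))) - (if (((\s.s) 7) < ((\t.t) 8)) then (if (let a = true in a) then (if false then 3 else 5) else ((\b.2) true)) else (if false then 9 else (if false then 7 else 2)))) else (if (true || (((\c.(\d.c)) true) (3 - 8))) then (((if true then (\e.3) else (\f.4)) (\g.2)) * 3) else (if (if (let h = 4 in true) then (if false then true else true) else (6 < 7)) then 6 else ((\m.3) (if true then (\n.n) else (\k.true))))))
step 6: [if@root] (if (true || (((\c.(\d.c)) true) (3 - 8))) then (((if true then (\e.3) else (\f.4)) (\g.2)) * 3) else (if (if (let h = 4 in true) then (if false then true else true) else (6 < 7)) then 6 else ((\m.3) (if true then (\n.n) else (\k.true)))))
step 7: [beta@0.1.0] (if (true || ((\d.true) (3 - 8))) then (((if true then (\e.3) else (\f.4)) (\g.2)) * 3) else (if (if (let h = 4 in true) then (if false then true else true) else (6 < 7)) then 6 else ((\m.3) (if true then (\n.n) else (\k.true)))))
step 8: [delta@0.1.1] (if (true || ((\d.true) -5)) then (((if true then (\e.3) else (\f.4)) (\g.2)) * 3) else (if (if (let h = 4 in true) then (if false then true else true) else (6 < 7)) then 6 else ((\m.3) (if true then (\n.n) else (\k.true)))))
step 9: [beta@0.1] (if (true || true) then (((if true then (\e.3) else (\f.4)) (\g.2)) * 3) else (if (if (let h = 4 in true) then (if false then true else true) else (6 < 7)) then 6 else ((\m.3) (if true then (\n.n) else (\k.true)))))
step 10: [delta@0] (if true then (((if true then (\e.3) else (\f.4)) (\g.2)) * 3) else (if (if (let h = 4 in true) then (if false then true else true) else (6 < 7)) then 6 else ((\m.3) (if true then (\n.n) else (\k.true)))))
step 11: [if@root] (((if true then (\e.3) else (\f.4)) (\g.2)) * 3)
step 12: [if@0.0] (((\e.3) (\g.2)) * 3)
step 13: [beta@0] (3 * 3)
step 14: [delta@root] 9

Answer: 9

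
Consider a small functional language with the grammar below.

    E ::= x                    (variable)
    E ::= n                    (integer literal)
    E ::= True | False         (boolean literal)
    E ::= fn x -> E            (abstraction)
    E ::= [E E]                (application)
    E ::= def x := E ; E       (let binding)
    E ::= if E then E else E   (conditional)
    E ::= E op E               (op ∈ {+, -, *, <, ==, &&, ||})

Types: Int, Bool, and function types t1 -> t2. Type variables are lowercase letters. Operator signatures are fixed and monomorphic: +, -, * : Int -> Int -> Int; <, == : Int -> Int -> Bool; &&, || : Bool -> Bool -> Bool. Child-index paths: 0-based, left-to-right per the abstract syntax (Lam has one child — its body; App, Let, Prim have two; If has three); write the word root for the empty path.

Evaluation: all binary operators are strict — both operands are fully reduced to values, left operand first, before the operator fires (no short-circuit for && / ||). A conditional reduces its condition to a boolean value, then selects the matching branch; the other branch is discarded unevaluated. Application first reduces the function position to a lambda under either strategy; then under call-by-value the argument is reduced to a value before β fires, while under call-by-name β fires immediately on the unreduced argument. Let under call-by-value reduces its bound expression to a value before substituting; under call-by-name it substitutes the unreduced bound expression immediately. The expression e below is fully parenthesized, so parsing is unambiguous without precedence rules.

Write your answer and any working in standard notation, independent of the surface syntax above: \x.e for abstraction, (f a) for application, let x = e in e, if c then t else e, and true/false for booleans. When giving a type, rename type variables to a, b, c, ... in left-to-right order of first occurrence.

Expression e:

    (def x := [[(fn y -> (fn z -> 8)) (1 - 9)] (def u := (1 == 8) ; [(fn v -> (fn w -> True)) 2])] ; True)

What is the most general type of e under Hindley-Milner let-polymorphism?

Working:
\z._ : b -> Int
\y._ : a -> b -> Int
  unify Int ~ Int
  unify Int ~ Int
  unify a -> b -> Int ~ Int -> c
  unify a ~ Int
  unify b -> Int ~ c
_ _ : b -> Int
  unify Int ~ Int
  unify Int ~ Int
let u : Bool
\w._ : e -> Bool
\v._ : d -> e -> Bool
  unify d -> e -> Bool ~ Int -> f
  unify d ~ Int
  unify e -> Bool ~ f
_ _ : e -> Bool
  unify b -> Int ~ (e -> Bool) -> g
  unify b ~ e -> Bool
  unify Int ~ g
_ _ : Int
let x : Int

Answer: Bool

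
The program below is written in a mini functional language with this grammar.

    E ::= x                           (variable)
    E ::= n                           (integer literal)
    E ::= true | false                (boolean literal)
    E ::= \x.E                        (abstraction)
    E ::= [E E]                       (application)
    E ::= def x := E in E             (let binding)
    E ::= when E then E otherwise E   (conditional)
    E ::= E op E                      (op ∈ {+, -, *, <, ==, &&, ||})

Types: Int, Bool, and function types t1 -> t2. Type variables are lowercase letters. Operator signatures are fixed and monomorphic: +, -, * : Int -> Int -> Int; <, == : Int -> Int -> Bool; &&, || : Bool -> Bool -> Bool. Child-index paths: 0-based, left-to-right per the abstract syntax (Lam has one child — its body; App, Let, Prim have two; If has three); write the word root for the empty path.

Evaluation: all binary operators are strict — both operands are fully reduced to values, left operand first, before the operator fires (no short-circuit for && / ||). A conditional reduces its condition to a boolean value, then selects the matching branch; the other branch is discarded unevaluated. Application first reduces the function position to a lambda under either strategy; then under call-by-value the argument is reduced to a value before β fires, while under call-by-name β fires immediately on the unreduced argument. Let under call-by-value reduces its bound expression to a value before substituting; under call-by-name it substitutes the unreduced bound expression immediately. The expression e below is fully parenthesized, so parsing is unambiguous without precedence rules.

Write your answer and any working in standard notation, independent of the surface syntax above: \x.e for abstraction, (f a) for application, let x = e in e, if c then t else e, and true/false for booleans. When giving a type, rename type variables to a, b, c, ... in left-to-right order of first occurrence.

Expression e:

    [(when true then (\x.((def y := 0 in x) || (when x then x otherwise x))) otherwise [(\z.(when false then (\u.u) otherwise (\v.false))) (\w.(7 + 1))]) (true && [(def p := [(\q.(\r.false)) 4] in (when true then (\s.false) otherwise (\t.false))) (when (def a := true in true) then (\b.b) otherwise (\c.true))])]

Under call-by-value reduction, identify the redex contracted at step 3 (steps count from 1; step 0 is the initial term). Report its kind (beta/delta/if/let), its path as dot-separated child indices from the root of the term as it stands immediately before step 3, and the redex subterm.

Answer: let at 1.1.0 : (let p = (\r.false) in (if true then (\s.false) else (\t.false)))

Trace:
step 0: ((if true then (\x.((let y = 0 in x) || (if x then x else x))) else ((\z.(if false then (\u.u) else (\v.false))) (\w.(7 + 1)))) (true && ((let p = ((\q.(\r.false)) 4) in (if true then (\s.false) else (\t.false))) (if (let a = true in true) then (\b.b) else (\c.true)))))
step 1: [if@0] ((\x.((let y = 0 in x) || (if x then x else x))) (true && ((let p = ((\q.(\r.false)) 4) in (if true then (\s.false) else (\t.false))) (if (let a = true in true) then (\b.b) else (\c.true)))))
step 2: [beta@1.1.0.0] ((\x.((let y = 0 in x) || (if x then x else x))) (true && ((let p = (\r.false) in (if true then (\s.false) else (\t.false))) (if (let a = true in true) then (\b.b) else (\c.true)))))
step 3: [let@1.1.0] ((\x.((let y = 0 in x) || (if x then x else x))) (true && ((if true then (\s.false) else (\t.false)) (if (let a = true in true) then (\b.b) else (\c.true)))))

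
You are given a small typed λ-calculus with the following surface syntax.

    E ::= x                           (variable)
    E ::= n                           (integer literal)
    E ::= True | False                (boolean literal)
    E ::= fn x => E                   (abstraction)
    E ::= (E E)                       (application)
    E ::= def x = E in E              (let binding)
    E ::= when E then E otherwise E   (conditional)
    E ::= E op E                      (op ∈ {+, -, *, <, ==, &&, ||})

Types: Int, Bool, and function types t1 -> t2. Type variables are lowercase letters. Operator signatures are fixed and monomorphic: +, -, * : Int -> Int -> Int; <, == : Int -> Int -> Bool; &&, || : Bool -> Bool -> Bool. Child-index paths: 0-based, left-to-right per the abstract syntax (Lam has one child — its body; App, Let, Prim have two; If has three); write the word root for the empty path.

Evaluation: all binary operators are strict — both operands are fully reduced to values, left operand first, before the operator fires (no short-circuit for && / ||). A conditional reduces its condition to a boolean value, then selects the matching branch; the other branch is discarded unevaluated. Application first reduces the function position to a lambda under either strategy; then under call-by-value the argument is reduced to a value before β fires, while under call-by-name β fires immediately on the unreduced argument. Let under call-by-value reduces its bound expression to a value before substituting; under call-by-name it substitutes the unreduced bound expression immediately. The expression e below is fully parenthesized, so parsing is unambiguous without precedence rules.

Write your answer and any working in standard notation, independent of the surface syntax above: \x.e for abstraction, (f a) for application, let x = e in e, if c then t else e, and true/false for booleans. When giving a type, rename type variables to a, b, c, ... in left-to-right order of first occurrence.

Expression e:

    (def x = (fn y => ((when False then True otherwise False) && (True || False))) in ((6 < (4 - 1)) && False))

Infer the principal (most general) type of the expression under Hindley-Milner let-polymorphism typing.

Working:
  unify Bool ~ Bool
  unify Bool ~ Bool
  unify Bool ~ Bool
  unify Bool ~ Bool
  unify Bool ~ Bool
  unify Bool ~ Bool
\y._ : a -> Bool
let x : forall. a -> Bool
  unify Int ~ Int
  unify Int ~ Int
  unify Int ~ Int
  unify Int ~ Int
  unify Bool ~ Bool
  unify Bool ~ Bool

Answer: Bool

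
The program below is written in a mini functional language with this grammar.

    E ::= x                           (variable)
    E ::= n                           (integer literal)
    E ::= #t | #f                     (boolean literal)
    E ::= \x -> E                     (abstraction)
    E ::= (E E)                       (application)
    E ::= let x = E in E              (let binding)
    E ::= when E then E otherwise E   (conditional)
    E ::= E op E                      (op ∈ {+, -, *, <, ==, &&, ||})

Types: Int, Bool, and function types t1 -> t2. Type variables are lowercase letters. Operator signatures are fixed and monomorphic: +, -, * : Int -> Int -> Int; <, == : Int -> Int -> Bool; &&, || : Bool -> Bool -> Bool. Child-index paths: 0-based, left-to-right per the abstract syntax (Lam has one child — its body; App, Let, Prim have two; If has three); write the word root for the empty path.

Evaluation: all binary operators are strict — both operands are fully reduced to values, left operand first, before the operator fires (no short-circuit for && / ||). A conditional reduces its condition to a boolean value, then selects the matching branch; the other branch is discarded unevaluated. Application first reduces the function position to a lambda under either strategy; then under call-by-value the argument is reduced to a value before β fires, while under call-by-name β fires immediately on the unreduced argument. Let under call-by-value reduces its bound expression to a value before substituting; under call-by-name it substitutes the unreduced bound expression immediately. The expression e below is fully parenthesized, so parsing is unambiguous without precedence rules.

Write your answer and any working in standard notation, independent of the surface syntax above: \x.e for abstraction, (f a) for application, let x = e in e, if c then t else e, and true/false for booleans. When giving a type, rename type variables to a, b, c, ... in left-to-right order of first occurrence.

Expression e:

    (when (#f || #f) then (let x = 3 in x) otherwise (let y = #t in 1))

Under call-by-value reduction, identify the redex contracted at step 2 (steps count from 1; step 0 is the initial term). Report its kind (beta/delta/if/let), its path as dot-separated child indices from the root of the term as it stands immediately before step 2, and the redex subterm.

Answer: if at root : (if false then (let x = 3 in x) else (let y = true in 1))

Derivation:
step 0: (if (false || false) then (let x = 3 in x) else (let y = true in 1))
step 1: [delta@0] (if false then (let x = 3 in x) else (let y = true in 1))
step 2: [if@root] (let y = true in 1)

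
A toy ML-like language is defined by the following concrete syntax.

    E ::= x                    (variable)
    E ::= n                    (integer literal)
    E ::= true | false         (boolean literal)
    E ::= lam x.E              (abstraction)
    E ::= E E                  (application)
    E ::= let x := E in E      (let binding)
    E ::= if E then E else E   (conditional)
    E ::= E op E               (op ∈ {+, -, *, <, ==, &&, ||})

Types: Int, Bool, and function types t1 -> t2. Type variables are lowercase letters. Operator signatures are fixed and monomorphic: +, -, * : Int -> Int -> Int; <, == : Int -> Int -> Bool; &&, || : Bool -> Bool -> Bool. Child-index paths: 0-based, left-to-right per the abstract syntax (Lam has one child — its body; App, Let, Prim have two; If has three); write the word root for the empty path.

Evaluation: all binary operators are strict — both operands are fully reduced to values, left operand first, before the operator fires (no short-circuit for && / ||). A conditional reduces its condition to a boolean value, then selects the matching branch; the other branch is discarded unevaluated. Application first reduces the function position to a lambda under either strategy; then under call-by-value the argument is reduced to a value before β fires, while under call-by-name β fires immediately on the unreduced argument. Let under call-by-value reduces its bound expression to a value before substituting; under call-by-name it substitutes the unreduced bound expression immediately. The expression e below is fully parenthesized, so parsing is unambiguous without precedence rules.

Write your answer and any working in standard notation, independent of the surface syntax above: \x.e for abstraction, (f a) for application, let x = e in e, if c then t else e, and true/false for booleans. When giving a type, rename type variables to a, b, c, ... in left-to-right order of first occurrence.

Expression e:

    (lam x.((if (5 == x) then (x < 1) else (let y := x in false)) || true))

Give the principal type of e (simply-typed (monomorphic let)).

Derivation:
  unify Int ~ Int
x : a
  unify a ~ Int
  unify Bool ~ Bool
x : Int
  unify Int ~ Int
  unify Int ~ Int
x : Int
let y : Int
  unify Bool ~ Bool
  unify Bool ~ Bool
  unify Bool ~ Bool
\x._ : Int -> Bool

Answer: Int -> Bool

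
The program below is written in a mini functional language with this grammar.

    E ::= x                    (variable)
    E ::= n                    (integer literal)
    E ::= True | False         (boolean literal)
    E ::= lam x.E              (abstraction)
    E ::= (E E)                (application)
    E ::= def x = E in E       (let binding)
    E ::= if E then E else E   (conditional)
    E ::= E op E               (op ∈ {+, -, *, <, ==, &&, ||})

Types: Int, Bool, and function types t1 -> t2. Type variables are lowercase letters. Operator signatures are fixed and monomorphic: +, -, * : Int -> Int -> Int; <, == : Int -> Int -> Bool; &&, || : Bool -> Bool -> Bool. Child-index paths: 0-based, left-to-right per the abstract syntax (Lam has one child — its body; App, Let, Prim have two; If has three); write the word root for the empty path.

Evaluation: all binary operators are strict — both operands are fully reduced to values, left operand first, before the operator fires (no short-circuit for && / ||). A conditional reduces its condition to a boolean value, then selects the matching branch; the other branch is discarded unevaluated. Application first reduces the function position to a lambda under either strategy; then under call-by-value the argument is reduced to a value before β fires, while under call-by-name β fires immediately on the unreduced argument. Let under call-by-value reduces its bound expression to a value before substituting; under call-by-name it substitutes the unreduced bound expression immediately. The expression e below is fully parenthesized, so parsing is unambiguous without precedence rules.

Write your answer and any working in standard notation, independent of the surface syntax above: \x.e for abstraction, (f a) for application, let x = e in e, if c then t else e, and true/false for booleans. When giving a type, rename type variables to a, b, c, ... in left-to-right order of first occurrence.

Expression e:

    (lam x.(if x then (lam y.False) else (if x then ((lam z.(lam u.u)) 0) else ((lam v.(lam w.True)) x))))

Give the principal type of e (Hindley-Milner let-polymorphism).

Answer: Bool -> Bool -> Bool

Working:
x : a
  unify a ~ Bool
\y._ : b -> Bool
x : Bool
  unify Bool ~ Bool
u : d
\u._ : d -> d
\z._ : c -> d -> d
  unify c -> d -> d ~ Int -> e
  unify c ~ Int
  unify d -> d ~ e
_ _ : d -> d
\w._ : g -> Bool
\v._ : f -> g -> Bool
x : Bool
  unify f -> g -> Bool ~ Bool -> h
  unify f ~ Bool
  unify g -> Bool ~ h
_ _ : g -> Bool
  unify d -> d ~ g -> Bool
  unify d ~ g
  unify g ~ Bool
  unify b -> Bool ~ Bool -> Bool
  unify b ~ Bool
  unify Bool ~ Bool
\x._ : Bool -> Bool -> Bool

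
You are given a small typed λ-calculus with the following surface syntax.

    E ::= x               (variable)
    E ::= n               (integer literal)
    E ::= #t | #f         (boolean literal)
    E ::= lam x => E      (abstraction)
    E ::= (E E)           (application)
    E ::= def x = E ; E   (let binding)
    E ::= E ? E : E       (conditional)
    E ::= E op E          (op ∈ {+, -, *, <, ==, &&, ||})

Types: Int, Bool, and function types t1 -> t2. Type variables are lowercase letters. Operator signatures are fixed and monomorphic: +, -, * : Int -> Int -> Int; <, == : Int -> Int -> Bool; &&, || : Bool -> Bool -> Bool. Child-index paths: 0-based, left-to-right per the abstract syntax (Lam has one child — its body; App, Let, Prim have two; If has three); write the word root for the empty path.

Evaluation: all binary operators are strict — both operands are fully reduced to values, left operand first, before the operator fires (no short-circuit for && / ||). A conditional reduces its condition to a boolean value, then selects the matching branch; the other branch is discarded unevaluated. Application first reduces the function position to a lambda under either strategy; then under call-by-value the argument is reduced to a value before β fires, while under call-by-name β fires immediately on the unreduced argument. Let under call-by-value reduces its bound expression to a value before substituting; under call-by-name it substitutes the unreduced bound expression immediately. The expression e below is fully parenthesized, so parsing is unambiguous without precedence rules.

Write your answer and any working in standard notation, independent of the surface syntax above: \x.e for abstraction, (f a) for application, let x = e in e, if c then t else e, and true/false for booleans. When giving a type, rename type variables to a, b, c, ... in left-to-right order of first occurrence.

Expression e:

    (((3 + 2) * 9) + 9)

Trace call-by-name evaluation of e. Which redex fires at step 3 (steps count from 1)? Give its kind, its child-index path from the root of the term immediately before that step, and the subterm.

Answer: delta at root : (45 + 9)

Derivation:
step 0: (((3 + 2) * 9) + 9)
step 1: [delta@0.0] ((5 * 9) + 9)
step 2: [delta@0] (45 + 9)
step 3: [delta@root] 54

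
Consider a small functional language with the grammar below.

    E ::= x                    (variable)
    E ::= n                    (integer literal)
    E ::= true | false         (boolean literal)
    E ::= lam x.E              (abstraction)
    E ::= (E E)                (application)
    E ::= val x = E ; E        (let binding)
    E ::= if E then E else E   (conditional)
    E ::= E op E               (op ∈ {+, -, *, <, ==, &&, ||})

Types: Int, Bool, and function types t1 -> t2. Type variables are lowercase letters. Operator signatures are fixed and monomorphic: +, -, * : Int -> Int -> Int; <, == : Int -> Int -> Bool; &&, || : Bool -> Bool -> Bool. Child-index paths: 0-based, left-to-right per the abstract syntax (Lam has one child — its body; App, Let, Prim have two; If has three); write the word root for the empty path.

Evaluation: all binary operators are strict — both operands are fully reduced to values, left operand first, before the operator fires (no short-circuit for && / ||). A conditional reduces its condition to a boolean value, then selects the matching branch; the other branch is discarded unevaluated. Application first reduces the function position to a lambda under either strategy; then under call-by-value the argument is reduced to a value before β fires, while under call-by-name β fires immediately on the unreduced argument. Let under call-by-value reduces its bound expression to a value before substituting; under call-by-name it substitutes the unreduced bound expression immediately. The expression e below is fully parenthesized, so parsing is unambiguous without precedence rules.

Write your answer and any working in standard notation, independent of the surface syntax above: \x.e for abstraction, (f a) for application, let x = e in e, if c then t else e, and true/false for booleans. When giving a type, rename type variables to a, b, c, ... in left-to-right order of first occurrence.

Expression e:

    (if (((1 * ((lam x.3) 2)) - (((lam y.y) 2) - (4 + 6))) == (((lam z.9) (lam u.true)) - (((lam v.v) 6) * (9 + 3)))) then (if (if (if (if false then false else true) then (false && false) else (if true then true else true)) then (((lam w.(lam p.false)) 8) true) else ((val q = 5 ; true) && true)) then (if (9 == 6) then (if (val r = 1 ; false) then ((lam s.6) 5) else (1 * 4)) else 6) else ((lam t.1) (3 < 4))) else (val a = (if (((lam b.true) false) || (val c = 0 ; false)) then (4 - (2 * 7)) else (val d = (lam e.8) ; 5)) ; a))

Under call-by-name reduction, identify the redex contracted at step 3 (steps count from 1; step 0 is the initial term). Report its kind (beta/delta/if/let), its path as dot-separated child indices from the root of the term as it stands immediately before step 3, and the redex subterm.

Derivation:
step 0: (if (((1 * ((\x.3) 2)) - (((\y.y) 2) - (4 + 6))) == (((\z.9) (\u.true)) - (((\v.v) 6) * (9 + 3)))) then (if (if (if (if false then false else true) then (false && false) else (if true then true else true)) then (((\w.(\p.false)) 8) true) else ((let q = 5 in true) && true)) then (if (9 == 6) then (if (let r = 1 in false) then ((\s.6) 5) else (1 * 4)) else 6) else ((\t.1) (3 < 4))) else (let a = (if (((\b.true) false) || (let c = 0 in false)) then (4 - (2 * 7)) else (let d = (\e.8) in 5)) in a))
step 1: [beta@0.0.0.1] (if (((1 * 3) - (((\y.y) 2) - (4 + 6))) == (((\z.9) (\u.true)) - (((\v.v) 6) * (9 + 3)))) then (if (if (if (if false then false else true) then (false && false) else (if true then true else true)) then (((\w.(\p.false)) 8) true) else ((let q = 5 in true) && true)) then (if (9 == 6) then (if (let r = 1 in false) then ((\s.6) 5) else (1 * 4)) else 6) else ((\t.1) (3 < 4))) else (let a = (if (((\b.true) false) || (let c = 0 in false)) then (4 - (2 * 7)) else (let d = (\e.8) in 5)) in a))
step 2: [delta@0.0.0] (if ((3 - (((\y.y) 2) - (4 + 6))) == (((\z.9) (\u.true)) - (((\v.v) 6) * (9 + 3)))) then (if (if (if (if false then false else true) then (false && false) else (if true then true else true)) then (((\w.(\p.false)) 8) true) else ((let q = 5 in true) && true)) then (if (9 == 6) then (if (let r = 1 in false) then ((\s.6) 5) else (1 * 4)) else 6) else ((\t.1) (3 < 4))) else (let a = (if (((\b.true) false) || (let c = 0 in false)) then (4 - (2 * 7)) else (let d = (\e.8) in 5)) in a))
step 3: [beta@0.0.1.0] (if ((3 - (2 - (4 + 6))) == (((\z.9) (\u.true)) - (((\v.v) 6) * (9 + 3)))) then (if (if (if (if false then false else true) then (false && false) else (if true then true else true)) then (((\w.(\p.false)) 8) true) else ((let q = 5 in true) && true)) then (if (9 == 6) then (if (let r = 1 in false) then ((\s.6) 5) else (1 * 4)) else 6) else ((\t.1) (3 < 4))) else (let a = (if (((\b.true) false) || (let c = 0 in false)) then (4 - (2 * 7)) else (let d = (\e.8) in 5)) in a))

Answer: beta at 0.0.1.0 : ((\y.y) 2)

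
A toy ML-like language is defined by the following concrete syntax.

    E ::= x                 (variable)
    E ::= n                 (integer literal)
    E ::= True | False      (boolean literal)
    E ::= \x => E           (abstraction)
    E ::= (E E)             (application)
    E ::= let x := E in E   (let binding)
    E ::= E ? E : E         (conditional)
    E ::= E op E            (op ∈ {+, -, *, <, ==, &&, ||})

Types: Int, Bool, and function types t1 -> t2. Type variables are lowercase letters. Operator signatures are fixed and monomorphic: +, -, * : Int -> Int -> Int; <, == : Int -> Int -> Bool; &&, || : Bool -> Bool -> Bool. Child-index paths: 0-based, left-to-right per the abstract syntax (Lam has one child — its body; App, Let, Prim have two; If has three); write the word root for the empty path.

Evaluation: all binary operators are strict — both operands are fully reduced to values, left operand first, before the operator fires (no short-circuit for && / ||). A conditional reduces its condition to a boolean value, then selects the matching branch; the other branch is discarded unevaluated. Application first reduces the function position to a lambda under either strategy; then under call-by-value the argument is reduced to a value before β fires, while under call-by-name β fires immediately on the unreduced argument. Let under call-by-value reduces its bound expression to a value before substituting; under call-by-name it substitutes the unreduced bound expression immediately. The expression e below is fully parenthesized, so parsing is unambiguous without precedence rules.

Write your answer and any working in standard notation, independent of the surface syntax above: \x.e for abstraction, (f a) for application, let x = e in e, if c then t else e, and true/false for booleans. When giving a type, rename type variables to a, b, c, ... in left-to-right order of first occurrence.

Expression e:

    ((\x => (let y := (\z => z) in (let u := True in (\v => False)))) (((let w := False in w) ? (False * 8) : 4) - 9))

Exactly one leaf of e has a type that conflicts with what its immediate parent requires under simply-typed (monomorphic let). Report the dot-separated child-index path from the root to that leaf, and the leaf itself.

Derivation:
z : b
\z._ : b -> b
let y : b -> b
let u : Bool
\v._ : c -> Bool
\x._ : a -> c -> Bool
let w : Bool
w : Bool
  unify Bool ~ Bool
  unify Bool ~ Int
  FAIL: mismatch Bool ~ Int

Answer: 1.0.1.0 : false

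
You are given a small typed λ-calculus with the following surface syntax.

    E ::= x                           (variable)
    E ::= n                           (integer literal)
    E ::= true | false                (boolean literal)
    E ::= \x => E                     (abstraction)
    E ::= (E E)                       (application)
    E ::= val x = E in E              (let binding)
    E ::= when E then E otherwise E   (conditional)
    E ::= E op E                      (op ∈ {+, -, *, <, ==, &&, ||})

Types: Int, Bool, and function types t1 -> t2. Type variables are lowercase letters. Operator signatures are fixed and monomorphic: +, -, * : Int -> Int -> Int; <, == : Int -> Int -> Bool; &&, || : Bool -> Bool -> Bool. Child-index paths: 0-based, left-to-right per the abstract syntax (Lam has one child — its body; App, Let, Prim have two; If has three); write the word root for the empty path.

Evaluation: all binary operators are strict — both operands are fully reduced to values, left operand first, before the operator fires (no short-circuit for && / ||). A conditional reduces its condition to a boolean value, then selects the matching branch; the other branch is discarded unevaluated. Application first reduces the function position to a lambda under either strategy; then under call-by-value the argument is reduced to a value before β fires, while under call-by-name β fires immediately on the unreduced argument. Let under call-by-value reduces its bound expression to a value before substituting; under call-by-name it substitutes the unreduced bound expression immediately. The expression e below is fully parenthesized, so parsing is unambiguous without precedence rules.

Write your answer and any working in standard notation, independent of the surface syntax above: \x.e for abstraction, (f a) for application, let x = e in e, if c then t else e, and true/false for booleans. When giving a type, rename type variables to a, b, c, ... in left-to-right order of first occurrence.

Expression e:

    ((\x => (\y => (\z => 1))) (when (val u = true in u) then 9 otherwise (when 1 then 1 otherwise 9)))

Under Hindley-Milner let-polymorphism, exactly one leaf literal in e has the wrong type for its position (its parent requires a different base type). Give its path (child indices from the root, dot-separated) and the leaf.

Working:
\z._ : c -> Int
\y._ : b -> c -> Int
\x._ : a -> b -> c -> Int
let u : Bool
u : Bool
  unify Bool ~ Bool
  unify Int ~ Bool
  FAIL: mismatch Int ~ Bool

Answer: 1.2.0 : 1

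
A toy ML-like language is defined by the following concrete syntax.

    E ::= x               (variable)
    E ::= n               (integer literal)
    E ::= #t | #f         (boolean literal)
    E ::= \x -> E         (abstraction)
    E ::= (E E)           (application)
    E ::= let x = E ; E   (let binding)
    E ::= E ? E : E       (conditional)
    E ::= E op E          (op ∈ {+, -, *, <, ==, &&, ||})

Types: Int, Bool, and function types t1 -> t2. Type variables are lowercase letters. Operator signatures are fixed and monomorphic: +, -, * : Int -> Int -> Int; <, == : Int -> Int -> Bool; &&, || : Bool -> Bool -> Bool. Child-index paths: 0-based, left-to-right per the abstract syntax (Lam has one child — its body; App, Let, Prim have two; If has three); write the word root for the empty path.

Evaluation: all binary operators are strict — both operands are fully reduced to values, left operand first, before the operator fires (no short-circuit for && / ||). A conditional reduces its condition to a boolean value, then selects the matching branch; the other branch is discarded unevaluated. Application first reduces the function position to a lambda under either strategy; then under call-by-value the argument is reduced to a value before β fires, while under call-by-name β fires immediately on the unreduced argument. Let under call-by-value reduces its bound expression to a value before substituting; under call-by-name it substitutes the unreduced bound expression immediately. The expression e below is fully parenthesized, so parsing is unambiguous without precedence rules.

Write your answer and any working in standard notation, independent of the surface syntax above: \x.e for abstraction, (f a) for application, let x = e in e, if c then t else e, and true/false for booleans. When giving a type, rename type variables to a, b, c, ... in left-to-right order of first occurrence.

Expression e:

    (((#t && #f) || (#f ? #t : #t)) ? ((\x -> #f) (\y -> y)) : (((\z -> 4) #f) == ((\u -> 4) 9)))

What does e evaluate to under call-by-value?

Answer: false

Derivation:
step 0: (if ((true && false) || (if false then true else true)) then ((\x.false) (\y.y)) else (((\z.4) false) == ((\u.4) 9)))
step 1: [delta@0.0] (if (false || (if false then true else true)) then ((\x.false) (\y.y)) else (((\z.4) false) == ((\u.4) 9)))
step 2: [if@0.1] (if (false || true) then ((\x.false) (\y.y)) else (((\z.4) false) == ((\u.4) 9)))
step 3: [delta@0] (if true then ((\x.false) (\y.y)) else (((\z.4) false) == ((\u.4) 9)))
step 4: [if@root] ((\x.false) (\y.y))
step 5: [beta@root] false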